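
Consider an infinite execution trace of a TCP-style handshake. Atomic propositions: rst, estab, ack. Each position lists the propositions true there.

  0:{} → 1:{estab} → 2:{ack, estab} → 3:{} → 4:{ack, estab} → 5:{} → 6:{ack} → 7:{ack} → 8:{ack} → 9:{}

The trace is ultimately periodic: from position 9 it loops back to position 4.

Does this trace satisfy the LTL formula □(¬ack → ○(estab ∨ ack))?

¬ack → ○(estab ∨ ack) holds at every position 0..9, and those are all positions ever visited, so □(¬ack → ○(estab ∨ ack)) holds.
Positions where ¬ack holds: 0, 1, 3, 5, 9.
Check ○(estab ∨ ack) at each: 0→ok, 1→ok, 3→ok, 5→ok, 9→ok.

Satisfied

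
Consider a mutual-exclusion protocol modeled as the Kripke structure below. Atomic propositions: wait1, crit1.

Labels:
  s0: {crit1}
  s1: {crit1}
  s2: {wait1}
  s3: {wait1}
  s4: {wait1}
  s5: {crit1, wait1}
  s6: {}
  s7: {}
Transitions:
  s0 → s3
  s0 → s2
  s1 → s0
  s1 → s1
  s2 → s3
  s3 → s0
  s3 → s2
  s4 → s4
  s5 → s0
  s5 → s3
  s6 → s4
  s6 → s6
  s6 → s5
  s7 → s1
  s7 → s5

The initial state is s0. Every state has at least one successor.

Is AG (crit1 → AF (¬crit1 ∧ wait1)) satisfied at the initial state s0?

Satisfied

States satisfying crit1 → AF (¬crit1 ∧ wait1): {s0, s2, s3, s4, s5, s6, s7}.
States satisfying AG (crit1 → AF (¬crit1 ∧ wait1)): {s0, s2, s3, s4, s5, s6}.
Every state reachable from s0 satisfies crit1 → AF (¬crit1 ∧ wait1).
s0 ∈ Sat(AG (crit1 → AF (¬crit1 ∧ wait1))).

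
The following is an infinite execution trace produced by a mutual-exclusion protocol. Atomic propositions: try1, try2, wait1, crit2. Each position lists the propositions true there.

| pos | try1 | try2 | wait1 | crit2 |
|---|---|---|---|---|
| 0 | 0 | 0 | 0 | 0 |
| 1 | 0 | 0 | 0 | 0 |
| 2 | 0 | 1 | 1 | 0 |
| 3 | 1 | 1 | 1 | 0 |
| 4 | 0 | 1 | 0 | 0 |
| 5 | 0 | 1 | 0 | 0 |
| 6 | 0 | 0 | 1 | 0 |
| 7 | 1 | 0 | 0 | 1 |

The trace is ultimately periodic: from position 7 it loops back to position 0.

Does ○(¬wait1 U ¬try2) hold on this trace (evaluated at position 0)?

Satisfied

The position after 0 is 1; ¬wait1 U ¬try2 is true there.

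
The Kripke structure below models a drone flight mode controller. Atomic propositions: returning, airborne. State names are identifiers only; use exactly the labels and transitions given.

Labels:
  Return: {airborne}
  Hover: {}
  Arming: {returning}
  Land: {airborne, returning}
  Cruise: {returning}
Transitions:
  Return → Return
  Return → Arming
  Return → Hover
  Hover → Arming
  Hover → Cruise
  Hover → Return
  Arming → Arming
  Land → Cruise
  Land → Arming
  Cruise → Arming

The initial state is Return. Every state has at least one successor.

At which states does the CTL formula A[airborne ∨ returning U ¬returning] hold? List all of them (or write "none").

{Return, Hover}

States satisfying airborne ∨ returning: {Return, Arming, Land, Cruise}.
States satisfying ¬returning: {Return, Hover}.
States satisfying A[airborne ∨ returning U ¬returning]: {Return, Hover}.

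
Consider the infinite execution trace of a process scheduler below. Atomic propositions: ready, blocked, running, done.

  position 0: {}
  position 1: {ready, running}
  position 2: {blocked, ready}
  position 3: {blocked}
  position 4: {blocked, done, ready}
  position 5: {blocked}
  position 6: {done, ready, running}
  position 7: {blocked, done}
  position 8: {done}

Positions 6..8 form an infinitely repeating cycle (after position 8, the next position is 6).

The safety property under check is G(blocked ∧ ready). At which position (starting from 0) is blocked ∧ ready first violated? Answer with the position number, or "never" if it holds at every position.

At position 0 the labels are {}, so blocked ∧ ready is false there. This is the first violation.

0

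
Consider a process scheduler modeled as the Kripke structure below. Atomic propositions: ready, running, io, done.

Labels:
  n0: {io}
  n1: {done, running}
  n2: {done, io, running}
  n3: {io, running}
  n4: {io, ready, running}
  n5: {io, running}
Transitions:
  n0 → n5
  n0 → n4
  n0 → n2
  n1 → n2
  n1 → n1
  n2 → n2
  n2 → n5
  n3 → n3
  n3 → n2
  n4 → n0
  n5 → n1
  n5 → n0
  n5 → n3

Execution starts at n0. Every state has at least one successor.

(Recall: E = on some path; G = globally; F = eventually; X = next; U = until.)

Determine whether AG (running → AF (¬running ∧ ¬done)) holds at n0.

States satisfying running → AF (¬running ∧ ¬done): {n0, n4}.
States satisfying AG (running → AF (¬running ∧ ¬done)): ∅.
n1 is reachable from n0 and violates running → AF (¬running ∧ ¬done), so AG fails at n0.
n0 ∉ Sat(AG (running → AF (¬running ∧ ¬done))).

No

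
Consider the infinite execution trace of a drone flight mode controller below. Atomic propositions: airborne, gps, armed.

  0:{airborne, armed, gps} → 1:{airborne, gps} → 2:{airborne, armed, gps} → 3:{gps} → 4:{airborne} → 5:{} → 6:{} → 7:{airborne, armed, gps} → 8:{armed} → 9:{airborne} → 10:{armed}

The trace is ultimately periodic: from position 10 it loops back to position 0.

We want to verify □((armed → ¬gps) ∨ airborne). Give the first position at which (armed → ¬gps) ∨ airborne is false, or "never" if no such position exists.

never

(armed → ¬gps) ∨ airborne holds at every position 0..10, and those are all the positions the trace ever visits, so the invariant □((armed → ¬gps) ∨ airborne) is never violated.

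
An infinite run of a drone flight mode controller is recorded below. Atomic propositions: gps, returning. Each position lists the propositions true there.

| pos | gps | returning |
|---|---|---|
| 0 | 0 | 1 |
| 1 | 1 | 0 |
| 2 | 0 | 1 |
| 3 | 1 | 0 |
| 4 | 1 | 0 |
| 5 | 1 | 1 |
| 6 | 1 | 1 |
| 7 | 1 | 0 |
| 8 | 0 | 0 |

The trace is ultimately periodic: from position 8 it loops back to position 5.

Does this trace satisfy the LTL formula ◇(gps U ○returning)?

Satisfied

gps U ○returning holds at position 1, which is reachable from 0, so ◇(gps U ○returning) holds.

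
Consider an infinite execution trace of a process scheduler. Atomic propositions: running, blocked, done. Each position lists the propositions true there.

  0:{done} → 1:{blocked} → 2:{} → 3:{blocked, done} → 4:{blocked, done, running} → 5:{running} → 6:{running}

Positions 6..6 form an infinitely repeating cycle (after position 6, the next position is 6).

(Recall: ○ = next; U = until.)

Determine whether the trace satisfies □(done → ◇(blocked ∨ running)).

done → ◇(blocked ∨ running) holds at every position 0..6, and those are all positions ever visited, so □(done → ◇(blocked ∨ running)) holds.
Positions where done holds: 0, 3, 4.
Check ◇(blocked ∨ running) at each: 0→ok, 3→ok, 4→ok.

Satisfied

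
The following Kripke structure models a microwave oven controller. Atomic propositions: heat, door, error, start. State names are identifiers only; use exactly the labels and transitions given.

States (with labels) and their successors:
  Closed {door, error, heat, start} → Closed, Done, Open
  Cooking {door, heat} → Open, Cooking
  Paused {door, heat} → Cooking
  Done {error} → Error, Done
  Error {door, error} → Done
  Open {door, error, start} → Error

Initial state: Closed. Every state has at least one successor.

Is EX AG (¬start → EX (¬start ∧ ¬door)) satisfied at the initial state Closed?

Satisfied

States satisfying AG (¬start → EX (¬start ∧ ¬door)): {Closed, Done, Error, Open}.
States satisfying EX AG (¬start → EX (¬start ∧ ¬door)): {Closed, Cooking, Done, Error, Open}.
Closed ∈ Sat(EX AG (¬start → EX (¬start ∧ ¬door))).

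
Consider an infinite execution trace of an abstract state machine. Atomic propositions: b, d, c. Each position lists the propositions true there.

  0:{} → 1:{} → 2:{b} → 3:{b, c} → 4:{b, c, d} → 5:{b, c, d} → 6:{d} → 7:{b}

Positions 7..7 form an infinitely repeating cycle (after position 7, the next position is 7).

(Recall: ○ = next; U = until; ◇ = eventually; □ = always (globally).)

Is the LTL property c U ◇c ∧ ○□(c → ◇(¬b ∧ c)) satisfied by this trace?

Walking from position 0: ◇c first holds at position 0, and c holds at every earlier position along the way, so c U ◇c holds.
The position after 0 is 1; □(c → ◇(¬b ∧ c)) is false there.
At position 0: c U ◇c is true; ○□(c → ◇(¬b ∧ c)) is false; so c U ◇c ∧ ○□(c → ◇(¬b ∧ c)) is false.

Violated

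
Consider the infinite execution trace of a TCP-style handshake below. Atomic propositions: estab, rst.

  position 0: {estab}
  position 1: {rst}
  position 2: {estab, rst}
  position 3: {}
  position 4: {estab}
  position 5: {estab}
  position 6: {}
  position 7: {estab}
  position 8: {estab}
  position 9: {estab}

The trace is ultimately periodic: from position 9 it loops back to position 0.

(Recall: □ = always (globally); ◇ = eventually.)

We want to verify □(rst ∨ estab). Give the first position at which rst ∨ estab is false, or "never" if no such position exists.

3

Check rst ∨ estab at each position in order: 0 ✓, 1 ✓, 2 ✓.
At position 3 the labels are {}, so rst ∨ estab is false there. This is the first violation.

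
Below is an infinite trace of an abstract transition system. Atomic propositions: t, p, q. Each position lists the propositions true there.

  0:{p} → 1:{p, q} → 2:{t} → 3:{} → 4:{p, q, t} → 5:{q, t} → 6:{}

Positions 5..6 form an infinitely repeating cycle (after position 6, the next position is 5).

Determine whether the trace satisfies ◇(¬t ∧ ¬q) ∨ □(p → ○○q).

¬t ∧ ¬q holds at position 0, which is reachable from 0, so ◇(¬t ∧ ¬q) holds.
p → ○○q must hold at every position from 0 onward. It fails at position 0, so □(p → ○○q) is false.
Positions where p holds: 0, 1, 4.
Check ○○q at each: 0→fails, 1→fails, 4→fails.
At position 0: ◇(¬t ∧ ¬q) is true; □(p → ○○q) is false; so ◇(¬t ∧ ¬q) ∨ □(p → ○○q) is true.

Yes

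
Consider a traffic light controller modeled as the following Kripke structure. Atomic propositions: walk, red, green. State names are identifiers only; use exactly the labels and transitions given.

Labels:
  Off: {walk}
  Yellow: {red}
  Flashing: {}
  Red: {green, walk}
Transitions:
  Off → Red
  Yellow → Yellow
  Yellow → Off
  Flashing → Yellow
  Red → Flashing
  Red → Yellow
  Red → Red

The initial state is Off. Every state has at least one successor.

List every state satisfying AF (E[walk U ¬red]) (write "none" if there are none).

States satisfying E[walk U ¬red]: {Off, Flashing, Red}.
States satisfying AF (E[walk U ¬red]): {Off, Flashing, Red}.

{Off, Flashing, Red}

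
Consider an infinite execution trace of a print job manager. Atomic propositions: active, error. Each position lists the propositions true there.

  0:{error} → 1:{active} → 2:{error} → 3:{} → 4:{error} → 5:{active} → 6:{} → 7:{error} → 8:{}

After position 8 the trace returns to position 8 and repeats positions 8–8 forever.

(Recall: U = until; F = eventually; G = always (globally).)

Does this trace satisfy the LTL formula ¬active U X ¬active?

Walking from position 0: X ¬active first holds at position 1, and ¬active holds at every earlier position along the way, so ¬active U X ¬active holds.

Holds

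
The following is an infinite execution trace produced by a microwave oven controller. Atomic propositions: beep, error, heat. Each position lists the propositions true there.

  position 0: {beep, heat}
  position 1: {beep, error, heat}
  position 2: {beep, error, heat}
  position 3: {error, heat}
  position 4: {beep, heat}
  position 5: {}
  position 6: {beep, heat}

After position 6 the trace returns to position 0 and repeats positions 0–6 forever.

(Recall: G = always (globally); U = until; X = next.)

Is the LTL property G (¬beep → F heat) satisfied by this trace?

¬beep → F heat holds at every position 0..6, and those are all positions ever visited, so G (¬beep → F heat) holds.
Positions where ¬beep holds: 3, 5.
Check F heat at each: 3→ok, 5→ok.

Yes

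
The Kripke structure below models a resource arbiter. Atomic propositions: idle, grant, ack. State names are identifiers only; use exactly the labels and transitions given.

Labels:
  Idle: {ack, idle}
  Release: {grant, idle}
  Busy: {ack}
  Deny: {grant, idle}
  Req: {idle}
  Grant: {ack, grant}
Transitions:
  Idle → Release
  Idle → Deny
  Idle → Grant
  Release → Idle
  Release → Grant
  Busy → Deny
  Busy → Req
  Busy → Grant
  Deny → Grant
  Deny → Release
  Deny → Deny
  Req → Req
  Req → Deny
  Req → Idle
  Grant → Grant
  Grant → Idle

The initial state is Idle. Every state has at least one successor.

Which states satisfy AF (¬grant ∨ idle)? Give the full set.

{Idle, Release, Busy, Deny, Req}

States satisfying ¬grant ∨ idle: {Idle, Release, Busy, Deny, Req}.
States satisfying AF (¬grant ∨ idle): {Idle, Release, Busy, Deny, Req}.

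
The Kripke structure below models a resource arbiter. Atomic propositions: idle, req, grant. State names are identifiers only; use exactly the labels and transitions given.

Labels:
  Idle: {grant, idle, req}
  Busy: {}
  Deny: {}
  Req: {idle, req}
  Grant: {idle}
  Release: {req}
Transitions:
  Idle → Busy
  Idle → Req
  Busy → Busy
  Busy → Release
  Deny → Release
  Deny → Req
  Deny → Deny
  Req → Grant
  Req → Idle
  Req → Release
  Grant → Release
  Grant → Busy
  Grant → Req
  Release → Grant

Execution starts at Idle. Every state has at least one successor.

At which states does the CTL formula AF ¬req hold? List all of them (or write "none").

States satisfying ¬req: {Busy, Deny, Grant}.
States satisfying AF ¬req: {Busy, Deny, Grant, Release}.

{Busy, Deny, Grant, Release}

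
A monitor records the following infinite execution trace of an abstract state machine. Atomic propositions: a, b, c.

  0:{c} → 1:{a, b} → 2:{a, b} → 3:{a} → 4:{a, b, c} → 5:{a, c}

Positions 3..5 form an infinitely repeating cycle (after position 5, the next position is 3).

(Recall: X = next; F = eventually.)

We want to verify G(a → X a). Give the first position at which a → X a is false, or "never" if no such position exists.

a → X a holds at every position 0..5, and those are all the positions the trace ever visits, so the invariant G(a → X a) is never violated.

never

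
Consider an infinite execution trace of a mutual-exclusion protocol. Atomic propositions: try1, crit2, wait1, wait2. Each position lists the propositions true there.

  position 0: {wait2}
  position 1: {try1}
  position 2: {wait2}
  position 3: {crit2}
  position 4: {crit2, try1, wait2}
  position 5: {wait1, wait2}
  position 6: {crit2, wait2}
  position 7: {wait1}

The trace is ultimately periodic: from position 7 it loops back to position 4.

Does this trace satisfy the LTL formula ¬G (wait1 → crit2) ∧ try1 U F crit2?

Yes

Walking from position 0: F crit2 first holds at position 0, and try1 holds at every earlier position along the way, so try1 U F crit2 holds.
At position 0: ¬G (wait1 → crit2) is true; try1 U F crit2 is true; so ¬G (wait1 → crit2) ∧ try1 U F crit2 is true.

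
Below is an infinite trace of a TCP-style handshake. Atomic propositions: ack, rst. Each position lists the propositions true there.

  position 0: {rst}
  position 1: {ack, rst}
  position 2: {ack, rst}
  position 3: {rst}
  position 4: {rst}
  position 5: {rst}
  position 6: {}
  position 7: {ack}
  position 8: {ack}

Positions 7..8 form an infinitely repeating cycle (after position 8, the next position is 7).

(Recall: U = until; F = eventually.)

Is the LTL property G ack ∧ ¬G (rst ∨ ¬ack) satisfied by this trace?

Violated

ack must hold at every position from 0 onward. It fails at position 0, so G ack is false.
At position 0: G ack is false; ¬G (rst ∨ ¬ack) is true; so G ack ∧ ¬G (rst ∨ ¬ack) is false.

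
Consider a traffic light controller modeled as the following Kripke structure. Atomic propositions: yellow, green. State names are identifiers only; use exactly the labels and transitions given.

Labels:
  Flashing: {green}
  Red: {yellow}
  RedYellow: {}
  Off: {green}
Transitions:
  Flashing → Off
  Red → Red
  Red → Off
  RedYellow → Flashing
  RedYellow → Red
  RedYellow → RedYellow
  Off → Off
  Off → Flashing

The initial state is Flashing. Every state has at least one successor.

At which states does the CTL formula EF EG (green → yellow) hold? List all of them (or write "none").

States satisfying EG (green → yellow): {Red, RedYellow}.
States satisfying EF EG (green → yellow): {Red, RedYellow}.

{Red, RedYellow}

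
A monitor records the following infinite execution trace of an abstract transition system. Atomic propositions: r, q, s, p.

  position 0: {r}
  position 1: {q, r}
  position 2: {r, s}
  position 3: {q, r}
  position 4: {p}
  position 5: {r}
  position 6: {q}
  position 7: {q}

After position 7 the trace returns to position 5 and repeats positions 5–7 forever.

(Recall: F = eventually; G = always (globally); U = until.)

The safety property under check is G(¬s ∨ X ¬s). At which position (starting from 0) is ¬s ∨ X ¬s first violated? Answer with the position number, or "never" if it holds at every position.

never

¬s ∨ X ¬s holds at every position 0..7, and those are all the positions the trace ever visits, so the invariant G(¬s ∨ X ¬s) is never violated.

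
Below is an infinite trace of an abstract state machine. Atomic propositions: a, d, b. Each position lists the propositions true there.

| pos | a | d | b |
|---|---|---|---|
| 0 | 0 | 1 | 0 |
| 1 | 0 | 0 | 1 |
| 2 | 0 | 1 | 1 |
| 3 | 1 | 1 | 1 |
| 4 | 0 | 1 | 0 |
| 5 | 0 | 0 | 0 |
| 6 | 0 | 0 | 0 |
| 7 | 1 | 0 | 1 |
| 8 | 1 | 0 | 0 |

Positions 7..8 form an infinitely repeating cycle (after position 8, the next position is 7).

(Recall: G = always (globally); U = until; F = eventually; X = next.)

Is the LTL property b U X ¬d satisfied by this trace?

Walking from position 0: X ¬d first holds at position 0, and b holds at every earlier position along the way, so b U X ¬d holds.

Holds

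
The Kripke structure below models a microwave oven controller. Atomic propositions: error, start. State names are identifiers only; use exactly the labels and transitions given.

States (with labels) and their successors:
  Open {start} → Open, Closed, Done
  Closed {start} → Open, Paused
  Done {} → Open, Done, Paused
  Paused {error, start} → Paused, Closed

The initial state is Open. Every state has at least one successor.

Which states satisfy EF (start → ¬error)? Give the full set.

States satisfying start → ¬error: {Open, Closed, Done}.
States satisfying EF (start → ¬error): {Open, Closed, Done, Paused}.

{Open, Closed, Done, Paused}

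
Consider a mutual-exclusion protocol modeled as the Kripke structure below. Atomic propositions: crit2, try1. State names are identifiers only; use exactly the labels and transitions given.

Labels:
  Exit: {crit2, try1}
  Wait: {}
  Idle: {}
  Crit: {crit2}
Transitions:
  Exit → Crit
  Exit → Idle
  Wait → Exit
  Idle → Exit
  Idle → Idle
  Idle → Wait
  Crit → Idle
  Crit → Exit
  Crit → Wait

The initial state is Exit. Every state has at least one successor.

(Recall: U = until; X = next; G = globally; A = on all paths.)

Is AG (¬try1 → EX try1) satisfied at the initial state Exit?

Yes

States satisfying ¬try1 → EX try1: {Exit, Wait, Idle, Crit}.
States satisfying AG (¬try1 → EX try1): {Exit, Wait, Idle, Crit}.
Every state reachable from Exit satisfies ¬try1 → EX try1.
Exit ∈ Sat(AG (¬try1 → EX try1)).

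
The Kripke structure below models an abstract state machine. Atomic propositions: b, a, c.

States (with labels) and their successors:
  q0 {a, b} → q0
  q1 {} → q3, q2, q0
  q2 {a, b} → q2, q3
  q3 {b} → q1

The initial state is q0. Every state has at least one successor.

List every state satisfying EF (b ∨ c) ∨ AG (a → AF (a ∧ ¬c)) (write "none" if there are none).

States satisfying b ∨ c: {q0, q2, q3}.
States satisfying EF (b ∨ c): {q0, q1, q2, q3}.
States satisfying a → AF (a ∧ ¬c): {q0, q1, q2, q3}.
States satisfying AG (a → AF (a ∧ ¬c)): {q0, q1, q2, q3}.
States satisfying EF (b ∨ c) ∨ AG (a → AF (a ∧ ¬c)): {q0, q1, q2, q3}.

{q0, q1, q2, q3}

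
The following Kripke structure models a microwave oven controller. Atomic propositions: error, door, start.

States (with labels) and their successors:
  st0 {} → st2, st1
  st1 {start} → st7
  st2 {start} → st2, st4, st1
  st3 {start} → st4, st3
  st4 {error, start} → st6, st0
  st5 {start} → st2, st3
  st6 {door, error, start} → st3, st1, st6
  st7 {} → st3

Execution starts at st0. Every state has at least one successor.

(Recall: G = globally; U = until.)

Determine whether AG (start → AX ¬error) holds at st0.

No

States satisfying start → AX ¬error: {st0, st1, st5, st7}.
States satisfying AG (start → AX ¬error): ∅.
st2 is reachable from st0 and violates start → AX ¬error, so AG fails at st0.
st0 ∉ Sat(AG (start → AX ¬error)).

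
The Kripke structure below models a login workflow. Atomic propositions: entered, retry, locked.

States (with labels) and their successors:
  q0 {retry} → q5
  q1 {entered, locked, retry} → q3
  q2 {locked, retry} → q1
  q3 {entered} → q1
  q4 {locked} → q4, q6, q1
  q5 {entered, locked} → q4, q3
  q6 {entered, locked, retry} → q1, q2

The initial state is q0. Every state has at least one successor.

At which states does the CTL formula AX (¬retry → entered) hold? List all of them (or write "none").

States satisfying ¬retry → entered: {q0, q1, q2, q3, q5, q6}.
States satisfying AX (¬retry → entered): {q0, q1, q2, q3, q6}.

{q0, q1, q2, q3, q6}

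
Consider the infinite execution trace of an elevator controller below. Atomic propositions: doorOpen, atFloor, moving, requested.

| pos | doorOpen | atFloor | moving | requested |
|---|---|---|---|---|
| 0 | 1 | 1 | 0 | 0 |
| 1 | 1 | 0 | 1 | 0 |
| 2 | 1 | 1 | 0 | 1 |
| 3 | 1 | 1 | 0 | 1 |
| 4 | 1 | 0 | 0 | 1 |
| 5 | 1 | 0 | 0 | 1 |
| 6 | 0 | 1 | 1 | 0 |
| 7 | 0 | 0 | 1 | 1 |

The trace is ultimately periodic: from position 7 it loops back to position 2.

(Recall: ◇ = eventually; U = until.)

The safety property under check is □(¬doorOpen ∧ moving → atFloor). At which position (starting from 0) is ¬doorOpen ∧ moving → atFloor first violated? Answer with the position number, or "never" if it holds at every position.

7

Check ¬doorOpen ∧ moving → atFloor at each position in order: 0 ✓, 1 ✓, 2 ✓, 3 ✓, 4 ✓, 5 ✓, 6 ✓.
At position 7 the labels are {moving, requested}, so ¬doorOpen ∧ moving → atFloor is false there. This is the first violation.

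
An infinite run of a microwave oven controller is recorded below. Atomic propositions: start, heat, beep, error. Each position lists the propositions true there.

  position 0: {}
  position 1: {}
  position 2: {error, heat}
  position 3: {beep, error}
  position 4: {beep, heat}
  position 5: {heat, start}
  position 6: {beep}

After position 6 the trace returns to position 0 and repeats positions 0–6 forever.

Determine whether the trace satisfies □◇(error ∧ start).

Does not hold

◇(error ∧ start) must hold at every position from 0 onward. It fails at position 0, so □◇(error ∧ start) is false.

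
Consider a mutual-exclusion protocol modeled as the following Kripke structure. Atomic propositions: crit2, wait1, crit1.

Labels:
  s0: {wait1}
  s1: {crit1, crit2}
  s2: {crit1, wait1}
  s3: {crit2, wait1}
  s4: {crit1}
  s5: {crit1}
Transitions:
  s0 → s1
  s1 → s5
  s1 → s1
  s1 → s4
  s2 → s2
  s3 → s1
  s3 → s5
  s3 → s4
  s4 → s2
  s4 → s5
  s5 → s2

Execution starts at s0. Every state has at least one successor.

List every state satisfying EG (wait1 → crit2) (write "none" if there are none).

States satisfying wait1 → crit2: {s1, s3, s4, s5}.
States satisfying EG (wait1 → crit2): {s1, s3}.

{s1, s3}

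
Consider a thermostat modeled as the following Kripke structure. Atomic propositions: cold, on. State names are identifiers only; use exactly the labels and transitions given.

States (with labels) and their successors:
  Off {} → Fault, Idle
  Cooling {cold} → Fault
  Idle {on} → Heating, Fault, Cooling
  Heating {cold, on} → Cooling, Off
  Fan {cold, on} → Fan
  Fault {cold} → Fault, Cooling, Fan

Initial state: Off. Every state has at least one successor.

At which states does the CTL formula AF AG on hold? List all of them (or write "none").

{Fan}

States satisfying AG on: {Fan}.
States satisfying AF AG on: {Fan}.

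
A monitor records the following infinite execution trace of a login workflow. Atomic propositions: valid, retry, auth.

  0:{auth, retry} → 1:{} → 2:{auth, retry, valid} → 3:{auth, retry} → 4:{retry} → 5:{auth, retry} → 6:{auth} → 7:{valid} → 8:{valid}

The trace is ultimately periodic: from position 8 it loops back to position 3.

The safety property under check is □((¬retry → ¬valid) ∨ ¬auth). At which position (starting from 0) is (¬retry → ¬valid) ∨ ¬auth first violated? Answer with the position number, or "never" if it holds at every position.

(¬retry → ¬valid) ∨ ¬auth holds at every position 0..8, and those are all the positions the trace ever visits, so the invariant □((¬retry → ¬valid) ∨ ¬auth) is never violated.

never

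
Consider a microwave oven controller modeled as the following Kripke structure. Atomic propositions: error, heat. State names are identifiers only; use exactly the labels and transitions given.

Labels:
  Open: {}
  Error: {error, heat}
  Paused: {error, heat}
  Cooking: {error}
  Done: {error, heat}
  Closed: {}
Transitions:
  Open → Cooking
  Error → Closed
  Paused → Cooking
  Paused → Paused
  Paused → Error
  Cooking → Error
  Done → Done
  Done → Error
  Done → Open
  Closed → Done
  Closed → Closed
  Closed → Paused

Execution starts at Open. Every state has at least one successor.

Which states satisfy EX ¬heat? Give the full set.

States satisfying ¬heat: {Open, Cooking, Closed}.
States satisfying EX ¬heat: {Open, Error, Paused, Done, Closed}.

{Open, Error, Paused, Done, Closed}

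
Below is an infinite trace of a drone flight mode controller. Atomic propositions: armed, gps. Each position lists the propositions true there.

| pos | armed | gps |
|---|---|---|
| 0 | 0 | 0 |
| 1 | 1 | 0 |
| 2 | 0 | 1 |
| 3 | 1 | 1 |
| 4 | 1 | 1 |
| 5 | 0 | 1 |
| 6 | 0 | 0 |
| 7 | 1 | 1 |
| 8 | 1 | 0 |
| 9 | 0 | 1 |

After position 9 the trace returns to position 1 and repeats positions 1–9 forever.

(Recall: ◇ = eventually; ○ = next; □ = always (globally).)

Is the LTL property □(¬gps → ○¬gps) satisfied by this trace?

Does not hold

¬gps → ○¬gps must hold at every position from 0 onward. It fails at position 1, so □(¬gps → ○¬gps) is false.
Positions where ¬gps holds: 0, 1, 6, 8.
Check ○¬gps at each: 0→ok, 1→fails, 6→fails, 8→fails.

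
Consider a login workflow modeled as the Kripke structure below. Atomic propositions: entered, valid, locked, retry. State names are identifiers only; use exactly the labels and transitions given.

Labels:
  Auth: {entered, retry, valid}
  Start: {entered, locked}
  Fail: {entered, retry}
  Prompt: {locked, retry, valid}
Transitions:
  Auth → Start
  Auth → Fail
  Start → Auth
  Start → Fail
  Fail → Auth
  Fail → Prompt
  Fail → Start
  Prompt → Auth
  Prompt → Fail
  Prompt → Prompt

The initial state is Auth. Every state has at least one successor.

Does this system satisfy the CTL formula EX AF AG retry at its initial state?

Violated

States satisfying AF AG retry: ∅.
States satisfying EX AF AG retry: ∅.
No suitable path/successor from Auth witnesses the formula.
Auth ∉ Sat(EX AF AG retry).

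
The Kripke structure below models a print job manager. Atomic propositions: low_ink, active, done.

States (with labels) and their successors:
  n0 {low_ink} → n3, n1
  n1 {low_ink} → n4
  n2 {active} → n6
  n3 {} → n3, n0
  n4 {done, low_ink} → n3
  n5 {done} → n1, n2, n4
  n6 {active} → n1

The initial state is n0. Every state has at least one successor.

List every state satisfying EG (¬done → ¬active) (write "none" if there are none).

States satisfying ¬done → ¬active: {n0, n1, n3, n4, n5}.
States satisfying EG (¬done → ¬active): {n0, n1, n3, n4, n5}.

{n0, n1, n3, n4, n5}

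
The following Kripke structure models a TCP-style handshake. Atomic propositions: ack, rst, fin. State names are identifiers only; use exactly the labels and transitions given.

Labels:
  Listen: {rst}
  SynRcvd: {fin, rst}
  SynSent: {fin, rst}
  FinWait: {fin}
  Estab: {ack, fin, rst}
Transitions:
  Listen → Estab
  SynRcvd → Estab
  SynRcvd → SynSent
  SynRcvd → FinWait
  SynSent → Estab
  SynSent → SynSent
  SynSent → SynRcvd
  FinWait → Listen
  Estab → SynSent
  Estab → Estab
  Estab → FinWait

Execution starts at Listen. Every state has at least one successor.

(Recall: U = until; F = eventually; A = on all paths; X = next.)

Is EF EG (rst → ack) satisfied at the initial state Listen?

States satisfying EG (rst → ack): {Estab}.
States satisfying EF EG (rst → ack): {Listen, SynRcvd, SynSent, FinWait, Estab}.
Some path from Listen reaches a state where EG (rst → ack) holds.
Listen ∈ Sat(EF EG (rst → ack)).

Satisfied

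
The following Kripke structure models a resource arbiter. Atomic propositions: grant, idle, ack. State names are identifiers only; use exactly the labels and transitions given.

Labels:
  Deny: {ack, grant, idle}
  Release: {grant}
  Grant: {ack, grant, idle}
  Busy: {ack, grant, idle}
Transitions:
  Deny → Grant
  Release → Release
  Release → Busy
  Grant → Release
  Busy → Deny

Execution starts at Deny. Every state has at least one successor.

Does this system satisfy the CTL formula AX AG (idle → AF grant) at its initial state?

Holds

States satisfying AG (idle → AF grant): {Deny, Release, Grant, Busy}.
States satisfying AX AG (idle → AF grant): {Deny, Release, Grant, Busy}.
Deny ∈ Sat(AX AG (idle → AF grant)).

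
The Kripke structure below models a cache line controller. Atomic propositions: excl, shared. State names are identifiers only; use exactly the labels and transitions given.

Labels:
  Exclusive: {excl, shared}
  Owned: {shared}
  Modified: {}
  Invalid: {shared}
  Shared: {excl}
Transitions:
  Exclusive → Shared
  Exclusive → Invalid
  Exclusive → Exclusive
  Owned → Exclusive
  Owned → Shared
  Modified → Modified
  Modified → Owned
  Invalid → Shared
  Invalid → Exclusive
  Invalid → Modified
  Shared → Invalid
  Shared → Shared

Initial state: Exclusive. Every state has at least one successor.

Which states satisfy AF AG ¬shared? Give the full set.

States satisfying AG ¬shared: ∅.
States satisfying AF AG ¬shared: ∅.

none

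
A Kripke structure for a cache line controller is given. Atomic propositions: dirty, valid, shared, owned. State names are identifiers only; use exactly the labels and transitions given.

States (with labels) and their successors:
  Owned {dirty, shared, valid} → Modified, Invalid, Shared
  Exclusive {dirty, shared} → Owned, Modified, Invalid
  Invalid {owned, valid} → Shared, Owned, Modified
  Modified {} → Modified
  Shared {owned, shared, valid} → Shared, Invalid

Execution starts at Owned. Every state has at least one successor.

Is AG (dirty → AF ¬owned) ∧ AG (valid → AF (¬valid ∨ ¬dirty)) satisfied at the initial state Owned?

States satisfying dirty → AF ¬owned: {Owned, Exclusive, Invalid, Modified, Shared}.
States satisfying AG (dirty → AF ¬owned): {Owned, Exclusive, Invalid, Modified, Shared}.
States satisfying valid → AF (¬valid ∨ ¬dirty): {Owned, Exclusive, Invalid, Modified, Shared}.
States satisfying AG (valid → AF (¬valid ∨ ¬dirty)): {Owned, Exclusive, Invalid, Modified, Shared}.
States satisfying AG (dirty → AF ¬owned) ∧ AG (valid → AF (¬valid ∨ ¬dirty)): {Owned, Exclusive, Invalid, Modified, Shared}.
Owned ∈ Sat(AG (dirty → AF ¬owned) ∧ AG (valid → AF (¬valid ∨ ¬dirty))).

Satisfied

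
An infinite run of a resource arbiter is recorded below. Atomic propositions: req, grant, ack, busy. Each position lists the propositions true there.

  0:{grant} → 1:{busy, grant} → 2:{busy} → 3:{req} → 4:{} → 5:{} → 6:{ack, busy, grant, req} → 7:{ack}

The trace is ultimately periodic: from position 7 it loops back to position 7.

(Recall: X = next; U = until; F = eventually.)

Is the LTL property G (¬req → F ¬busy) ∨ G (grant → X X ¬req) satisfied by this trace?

Yes

¬req → F ¬busy holds at every position 0..7, and those are all positions ever visited, so G (¬req → F ¬busy) holds.
Positions where ¬req holds: 0, 1, 2, 4, 5, 7.
Check F ¬busy at each: 0→ok, 1→ok, 2→ok, 4→ok, 5→ok, 7→ok.
grant → X X ¬req must hold at every position from 0 onward. It fails at position 1, so G (grant → X X ¬req) is false.
Positions where grant holds: 0, 1, 6.
Check X X ¬req at each: 0→ok, 1→fails, 6→ok.
At position 0: G (¬req → F ¬busy) is true; G (grant → X X ¬req) is false; so G (¬req → F ¬busy) ∨ G (grant → X X ¬req) is true.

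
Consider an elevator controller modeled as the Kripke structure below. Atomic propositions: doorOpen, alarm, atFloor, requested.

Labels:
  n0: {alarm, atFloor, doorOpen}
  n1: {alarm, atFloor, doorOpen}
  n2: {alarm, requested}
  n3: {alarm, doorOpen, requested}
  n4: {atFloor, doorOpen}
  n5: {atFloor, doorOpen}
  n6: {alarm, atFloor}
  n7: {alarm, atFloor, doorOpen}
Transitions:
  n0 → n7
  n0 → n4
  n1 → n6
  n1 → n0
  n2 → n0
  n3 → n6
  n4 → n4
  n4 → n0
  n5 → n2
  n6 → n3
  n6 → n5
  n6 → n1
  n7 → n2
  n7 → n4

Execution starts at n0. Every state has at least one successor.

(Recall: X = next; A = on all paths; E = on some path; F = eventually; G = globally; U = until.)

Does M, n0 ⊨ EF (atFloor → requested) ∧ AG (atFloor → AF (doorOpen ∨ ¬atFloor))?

Yes

States satisfying atFloor → requested: {n2, n3}.
States satisfying EF (atFloor → requested): {n0, n1, n2, n3, n4, n5, n6, n7}.
States satisfying atFloor → AF (doorOpen ∨ ¬atFloor): {n0, n1, n2, n3, n4, n5, n6, n7}.
States satisfying AG (atFloor → AF (doorOpen ∨ ¬atFloor)): {n0, n1, n2, n3, n4, n5, n6, n7}.
States satisfying EF (atFloor → requested) ∧ AG (atFloor → AF (doorOpen ∨ ¬atFloor)): {n0, n1, n2, n3, n4, n5, n6, n7}.
n0 ∈ Sat(EF (atFloor → requested) ∧ AG (atFloor → AF (doorOpen ∨ ¬atFloor))).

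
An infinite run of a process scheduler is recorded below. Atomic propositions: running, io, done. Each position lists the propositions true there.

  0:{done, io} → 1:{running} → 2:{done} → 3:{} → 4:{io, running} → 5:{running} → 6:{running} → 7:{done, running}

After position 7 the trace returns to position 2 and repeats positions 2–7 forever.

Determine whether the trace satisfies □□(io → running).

No

□(io → running) must hold at every position from 0 onward. It fails at position 0, so □□(io → running) is false.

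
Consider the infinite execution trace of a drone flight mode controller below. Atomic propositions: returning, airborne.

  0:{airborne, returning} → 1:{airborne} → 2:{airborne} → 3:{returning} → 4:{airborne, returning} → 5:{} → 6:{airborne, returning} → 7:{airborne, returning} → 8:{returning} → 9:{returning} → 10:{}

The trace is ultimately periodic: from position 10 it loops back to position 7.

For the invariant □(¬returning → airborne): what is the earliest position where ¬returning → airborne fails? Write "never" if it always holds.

Check ¬returning → airborne at each position in order: 0 ✓, 1 ✓, 2 ✓, 3 ✓, 4 ✓.
At position 5 the labels are {}, so ¬returning → airborne is false there. This is the first violation.

5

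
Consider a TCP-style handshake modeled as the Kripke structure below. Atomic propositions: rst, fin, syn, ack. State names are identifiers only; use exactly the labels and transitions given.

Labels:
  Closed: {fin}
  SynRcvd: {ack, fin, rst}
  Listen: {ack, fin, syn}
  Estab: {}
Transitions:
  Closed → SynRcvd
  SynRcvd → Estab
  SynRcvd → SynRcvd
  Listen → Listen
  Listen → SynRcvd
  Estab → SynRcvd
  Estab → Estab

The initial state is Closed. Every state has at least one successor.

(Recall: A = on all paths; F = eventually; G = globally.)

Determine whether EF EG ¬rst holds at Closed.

Satisfied

States satisfying EG ¬rst: {Listen, Estab}.
States satisfying EF EG ¬rst: {Closed, SynRcvd, Listen, Estab}.
Some path from Closed reaches a state where EG ¬rst holds.
Closed ∈ Sat(EF EG ¬rst).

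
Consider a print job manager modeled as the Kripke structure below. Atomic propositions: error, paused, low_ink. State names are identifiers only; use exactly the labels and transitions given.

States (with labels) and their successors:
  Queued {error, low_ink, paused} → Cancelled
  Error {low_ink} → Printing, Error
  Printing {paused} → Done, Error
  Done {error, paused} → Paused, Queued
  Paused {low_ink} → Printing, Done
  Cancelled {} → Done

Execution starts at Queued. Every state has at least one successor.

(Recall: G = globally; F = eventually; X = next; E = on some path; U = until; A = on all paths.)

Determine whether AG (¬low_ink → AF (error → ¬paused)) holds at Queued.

States satisfying ¬low_ink → AF (error → ¬paused): {Queued, Error, Printing, Done, Paused, Cancelled}.
States satisfying AG (¬low_ink → AF (error → ¬paused)): {Queued, Error, Printing, Done, Paused, Cancelled}.
Every state reachable from Queued satisfies ¬low_ink → AF (error → ¬paused).
Queued ∈ Sat(AG (¬low_ink → AF (error → ¬paused))).

Holds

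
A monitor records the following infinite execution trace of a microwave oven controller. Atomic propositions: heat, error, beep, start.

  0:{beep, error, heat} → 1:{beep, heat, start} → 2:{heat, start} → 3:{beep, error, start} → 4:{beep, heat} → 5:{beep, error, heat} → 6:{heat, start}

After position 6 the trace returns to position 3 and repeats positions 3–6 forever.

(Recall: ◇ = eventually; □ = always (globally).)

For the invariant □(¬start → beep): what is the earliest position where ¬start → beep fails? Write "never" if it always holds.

¬start → beep holds at every position 0..6, and those are all the positions the trace ever visits, so the invariant □(¬start → beep) is never violated.

never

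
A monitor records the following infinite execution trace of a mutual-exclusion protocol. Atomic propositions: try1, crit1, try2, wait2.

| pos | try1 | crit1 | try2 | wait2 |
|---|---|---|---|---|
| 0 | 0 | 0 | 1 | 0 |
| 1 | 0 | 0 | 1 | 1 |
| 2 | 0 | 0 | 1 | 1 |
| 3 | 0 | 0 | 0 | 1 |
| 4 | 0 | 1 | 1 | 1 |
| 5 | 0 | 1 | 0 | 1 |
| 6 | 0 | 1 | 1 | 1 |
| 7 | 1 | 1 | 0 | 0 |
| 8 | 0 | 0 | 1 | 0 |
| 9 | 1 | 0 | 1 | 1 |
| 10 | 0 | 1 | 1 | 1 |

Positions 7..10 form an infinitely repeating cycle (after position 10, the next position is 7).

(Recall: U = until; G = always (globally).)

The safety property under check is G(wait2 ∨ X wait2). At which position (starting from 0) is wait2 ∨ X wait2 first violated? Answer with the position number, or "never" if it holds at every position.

Check wait2 ∨ X wait2 at each position in order: 0 ✓, 1 ✓, 2 ✓, 3 ✓, 4 ✓, 5 ✓, 6 ✓.
At position 7 the labels are {crit1, try1} and the next position 8 has {try2}, so wait2 ∨ X wait2 is false there. This is the first violation.

7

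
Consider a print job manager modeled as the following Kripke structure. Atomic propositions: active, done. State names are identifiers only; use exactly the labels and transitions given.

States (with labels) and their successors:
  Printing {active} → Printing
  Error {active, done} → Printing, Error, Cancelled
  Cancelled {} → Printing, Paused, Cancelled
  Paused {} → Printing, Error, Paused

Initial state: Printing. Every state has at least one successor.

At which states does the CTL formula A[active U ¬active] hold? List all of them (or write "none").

{Cancelled, Paused}

States satisfying active: {Printing, Error}.
States satisfying ¬active: {Cancelled, Paused}.
States satisfying A[active U ¬active]: {Cancelled, Paused}.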